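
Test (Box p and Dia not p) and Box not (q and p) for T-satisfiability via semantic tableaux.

1. (Box p and Dia not p) and Box not (q and p), u
2. Box p and Dia not p, u
3. Box not (q and p), u
4. Box p, u
5. Dia not p, u
6. not (q and p), u
7. p, u
8. not q, u
9. not p, v
10. not (q and p), v
11. p, v
Accessibility: uRu, uRv, vRv
Branch closes: p and not p both at v.
(One branch shown.) All branches close.

Unsatisfiable (every branch closes)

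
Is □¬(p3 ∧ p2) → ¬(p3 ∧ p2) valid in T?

Tableau for the negation ¬(□¬(p3 ∧ p2) → ¬(p3 ∧ p2)):
1. ¬(□¬(p3 ∧ p2) → ¬(p3 ∧ p2)), 0
2. □¬(p3 ∧ p2), 0   [¬→-rule on 1]
3. p3 ∧ p2, 0   [¬→-rule on 1]
4. p3, 0   [∧-rule on 3]
5. p2, 0   [∧-rule on 3]
6. ¬(p3 ∧ p2), 0   [□-rule on 2 via 0R0]
7. ¬p2, 0   [¬∧-rule on 6 (branches; this branch)]
Accessibility: 0R0
Branch closes: p2 and ¬p2 both at 0.
Every branch of the negation's tableau closes; the branch above is one of them.

Valid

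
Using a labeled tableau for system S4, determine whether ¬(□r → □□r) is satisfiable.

Unsatisfiable (every branch closes)

1. ¬(□r → □□r), 0
2. □r, 0
3. ¬□□r, 0
4. r, 0
5. ¬□r, 1
6. r, 1
7. ¬r, 2
8. r, 2
Accessibility: 0R0, 0R1, 0R2, 1R1, 1R2, 2R2
Branch closes: r and ¬r both at 2.
All branches of the tableau close; one closing branch shown above.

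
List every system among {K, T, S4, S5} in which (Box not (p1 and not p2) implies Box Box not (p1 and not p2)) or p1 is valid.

S4, S5

S4-tableau for the negation not ((Box not (p1 and not p2) implies Box Box not (p1 and not p2)) or p1):
1. not ((Box not (p1 and not p2) implies Box Box not (p1 and not p2)) or p1), 0
2. not (Box not (p1 and not p2) implies Box Box not (p1 and not p2)), 0   [neg-or-rule on 1]
3. not p1, 0   [neg-or-rule on 1]
4. Box not (p1 and not p2), 0   [neg-implies-rule on 2]
5. not Box Box not (p1 and not p2), 0   [neg-implies-rule on 2]
6. not (p1 and not p2), 0   [Box-rule on 4 via 0R0]
7. p2, 0   [neg-and-rule on 6 (branches; this branch)]
8. not Box not (p1 and not p2), 1   [neg-Box-rule on 5: fresh world 1, 0R1]
9. not (p1 and not p2), 1   [Box-rule on 4 via 0R1]
10. p2, 1   [neg-and-rule on 9 (branches; this branch)]
11. p1 and not p2, 2   [neg-Box-rule on 8: fresh world 2, 1R2]
12. p1, 2   [and-rule on 11]
13. not p2, 2   [and-rule on 11]
14. not (p1 and not p2), 2   [Box-rule on 4 via 0R2]
15. p2, 2   [neg-and-rule on 14 (branches; this branch)]
Accessibility: 0R0, 0R1, 0R2, 1R1, 1R2, 2R2
Branch closes: p2 and not p2 both at 2.
Every branch closes (one shown): valid in S4, hence also in S5 (every theorem of S4 is a theorem of S5).
T-tableau for the negation not ((Box not (p1 and not p2) implies Box Box not (p1 and not p2)) or p1):
1. not ((Box not (p1 and not p2) implies Box Box not (p1 and not p2)) or p1), 0
2. not (Box not (p1 and not p2) implies Box Box not (p1 and not p2)), 0   [neg-or-rule on 1]
3. not p1, 0   [neg-or-rule on 1]
4. Box not (p1 and not p2), 0   [neg-implies-rule on 2]
5. not Box Box not (p1 and not p2), 0   [neg-implies-rule on 2]
6. not (p1 and not p2), 0   [Box-rule on 4 via 0R0]
7. p2, 0   [neg-and-rule on 6 (branches; this branch)]
8. not Box not (p1 and not p2), 1   [neg-Box-rule on 5: fresh world 1, 0R1]
9. not (p1 and not p2), 1   [Box-rule on 4 via 0R1]
10. p2, 1   [neg-and-rule on 9 (branches; this branch)]
11. p1 and not p2, 2   [neg-Box-rule on 8: fresh world 2, 1R2]
12. p1, 2   [and-rule on 11]
13. not p2, 2   [and-rule on 11]
Accessibility: 0R0, 0R1, 1R1, 1R2, 2R2
Complete open branch: countermodel on a T-frame, so not valid in T, nor in K (the same frame is also a K-frame).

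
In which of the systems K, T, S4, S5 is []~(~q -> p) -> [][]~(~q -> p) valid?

T-tableau for the negation ~([]~(~q -> p) -> [][]~(~q -> p)):
1. ~([]~(~q -> p) -> [][]~(~q -> p)), w0
2. []~(~q -> p), w0
3. ~[][]~(~q -> p), w0
4. ~(~q -> p), w0
5. ~q, w0
6. ~p, w0
7. ~[]~(~q -> p), w1
8. ~(~q -> p), w1
9. ~q, w1
10. ~p, w1
11. ~q -> p, w2
12. p, w2
Accessibility: w0Rw0, w0Rw1, w1Rw1, w1Rw2, w2Rw2
Complete open branch: countermodel on a T-frame, so not valid in T, nor in K (the same frame is also a K-frame).
S4-tableau for the negation ~([]~(~q -> p) -> [][]~(~q -> p)):
1. ~([]~(~q -> p) -> [][]~(~q -> p)), w0
2. []~(~q -> p), w0
3. ~[][]~(~q -> p), w0
4. ~(~q -> p), w0
5. ~q, w0
6. ~p, w0
7. ~[]~(~q -> p), w1
8. ~(~q -> p), w1
9. ~q, w1
10. ~p, w1
11. ~q -> p, w2
12. ~(~q -> p), w2
13. ~q, w2
14. ~p, w2
15. p, w2
Accessibility: w0Rw0, w0Rw1, w0Rw2, w1Rw1, w1Rw2, w2Rw2
Branch closes: p and ~p both at w2.
Every branch closes (one shown): valid in S4, hence also in S5 (every theorem of S4 is a theorem of S5).

S4, S5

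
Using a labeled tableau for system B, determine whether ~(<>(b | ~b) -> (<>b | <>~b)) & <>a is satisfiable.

1. ~(<>(b | ~b) -> (<>b | <>~b)) & <>a, w0
2. ~(<>(b | ~b) -> (<>b | <>~b)), w0   [&-rule on 1]
3. <>a, w0   [&-rule on 1]
4. <>(b | ~b), w0   [~->-rule on 2]
5. ~(<>b | <>~b), w0   [~->-rule on 2]
6. ~<>b, w0   [~|-rule on 5]
7. ~<>~b, w0   [~|-rule on 5]
8. ~b, w0   [~<>-rule on 6 via w0Rw0]
9. b, w0   [~<>-rule on 7 via w0Rw0]
Accessibility: w0Rw0
Branch closes: b and ~b both at w0.
All branches of the tableau close; one closing branch shown above.

Unsatisfiable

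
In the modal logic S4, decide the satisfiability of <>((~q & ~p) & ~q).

Satisfiable (open branch found)

1. <>((~q & ~p) & ~q), u
2. (~q & ~p) & ~q, v   [<>-rule on 1: fresh world v, uRv]
3. ~q & ~p, v   [&-rule on 2]
4. ~q, v   [&-rule on 2]
5. ~p, v   [&-rule on 3]
Accessibility: uRu, uRv, vRv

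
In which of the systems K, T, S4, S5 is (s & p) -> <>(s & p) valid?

K-tableau for the negation ~((s & p) -> <>(s & p)):
1. ~((s & p) -> <>(s & p)), u
2. s & p, u
3. ~<>(s & p), u
4. s, u
5. p, u
Complete open branch: countermodel on a K-frame, so not valid in K.
T-tableau for the negation ~((s & p) -> <>(s & p)):
1. ~((s & p) -> <>(s & p)), u
2. s & p, u
3. ~<>(s & p), u
4. s, u
5. p, u
6. ~(s & p), u
7. ~p, u
Accessibility: uRu
Branch closes: p and ~p both at u.
Every branch closes (one shown): valid in T, hence also in S4, S5 (every theorem of T is a theorem of S4 and S5).

T, S4, S5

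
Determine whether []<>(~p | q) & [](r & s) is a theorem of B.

Not valid

Tableau for the negation ~([]<>(~p | q) & [](r & s)):
1. ~([]<>(~p | q) & [](r & s)), u
2. ~[](r & s), u
3. ~(r & s), v
4. ~s, v
Accessibility: uRu, uRv, vRu, vRv
The negation has an open branch (countermodel exists).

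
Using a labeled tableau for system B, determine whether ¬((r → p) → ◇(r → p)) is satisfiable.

Unsatisfiable

1. ¬((r → p) → ◇(r → p)), u
2. r → p, u
3. ¬◇(r → p), u
4. ¬(r → p), u
5. r, u
6. ¬p, u
7. p, u
Accessibility: uRu
Branch closes: p and ¬p both at u.
All branches of the tableau close; one closing branch shown above.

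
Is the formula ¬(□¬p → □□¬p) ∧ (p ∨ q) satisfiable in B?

Satisfiable (open branch found)

1. ¬(□¬p → □□¬p) ∧ (p ∨ q), w0
2. ¬(□¬p → □□¬p), w0   [∧-rule on 1]
3. p ∨ q, w0   [∧-rule on 1]
4. □¬p, w0   [¬→-rule on 2]
5. ¬□□¬p, w0   [¬→-rule on 2]
6. ¬p, w0   [□-rule on 4 via w0Rw0]
7. q, w0   [∨-rule on 3 (branches; this branch)]
8. ¬□¬p, w1   [¬□-rule on 5: fresh world w1, w0Rw1]
9. ¬p, w1   [□-rule on 4 via w0Rw1]
10. p, w2   [¬□-rule on 8: fresh world w2, w1Rw2]
Accessibility: w0Rw0, w0Rw1, w1Rw0, w1Rw1, w1Rw2, w2Rw1, w2Rw2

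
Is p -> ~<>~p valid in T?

Tableau for the negation ~(p -> ~<>~p):
1. ~(p -> ~<>~p), u
2. p, u   [~->-rule on 1]
3. <>~p, u   [~->-rule on 1]
4. ~p, v   [<>-rule on 3: fresh world v, uRv]
Accessibility: uRu, uRv, vRv
The negation has an open branch (countermodel exists).

No, not valid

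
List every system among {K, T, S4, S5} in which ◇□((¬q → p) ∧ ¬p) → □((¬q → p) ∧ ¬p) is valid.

S5

S4-tableau for the negation ¬(◇□((¬q → p) ∧ ¬p) → □((¬q → p) ∧ ¬p)):
1. ¬(◇□((¬q → p) ∧ ¬p) → □((¬q → p) ∧ ¬p)), 0
2. ◇□((¬q → p) ∧ ¬p), 0
3. ¬□((¬q → p) ∧ ¬p), 0
4. □((¬q → p) ∧ ¬p), 1
5. (¬q → p) ∧ ¬p, 1
6. ¬q → p, 1
7. ¬p, 1
8. q, 1
9. ¬((¬q → p) ∧ ¬p), 2
10. p, 2
Accessibility: 0R0, 0R1, 0R2, 1R1, 2R2
Complete open branch: countermodel on an S4-frame, so not valid in S4, nor in K, T (the same frame is also a K-frame and a T-frame).
S5-tableau for the negation ¬(◇□((¬q → p) ∧ ¬p) → □((¬q → p) ∧ ¬p)):
1. ¬(◇□((¬q → p) ∧ ¬p) → □((¬q → p) ∧ ¬p)), 0
2. ◇□((¬q → p) ∧ ¬p), 0
3. ¬□((¬q → p) ∧ ¬p), 0
4. □((¬q → p) ∧ ¬p), 1
5. (¬q → p) ∧ ¬p, 0
6. ¬q → p, 0
7. ¬p, 0
8. (¬q → p) ∧ ¬p, 1
9. ¬q → p, 1
10. ¬p, 1
11. q, 0
12. q, 1
13. ¬((¬q → p) ∧ ¬p), 2
14. (¬q → p) ∧ ¬p, 2
15. ¬q → p, 2
16. ¬p, 2
17. ¬(¬q → p), 2
18. ¬q, 2
19. p, 2
Accessibility: 0R0, 0R1, 0R2, 1R0, 1R1, 1R2, 2R0, 2R1, 2R2
Branch closes: p and ¬p both at 2.
Every branch closes (one shown): valid in S5.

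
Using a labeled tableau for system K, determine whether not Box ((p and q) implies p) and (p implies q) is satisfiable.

1. not Box ((p and q) implies p) and (p implies q), w0
2. not Box ((p and q) implies p), w0
3. p implies q, w0
4. q, w0
5. not ((p and q) implies p), w1
6. p and q, w1
7. not p, w1
8. p, w1
9. q, w1
Accessibility: w0Rw1
Branch closes: p and not p both at w1.
(One branch shown.) All branches close.

Unsatisfiable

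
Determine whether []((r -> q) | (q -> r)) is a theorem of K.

Tableau for the negation ~[]((r -> q) | (q -> r)):
1. ~[]((r -> q) | (q -> r)), u
2. ~((r -> q) | (q -> r)), v
3. ~(r -> q), v
4. ~(q -> r), v
5. r, v
6. ~q, v
7. q, v
8. ~r, v
Accessibility: uRv
Branch closes: q and ~q both at v.
All branches of the negation close; one closing branch shown above.

Valid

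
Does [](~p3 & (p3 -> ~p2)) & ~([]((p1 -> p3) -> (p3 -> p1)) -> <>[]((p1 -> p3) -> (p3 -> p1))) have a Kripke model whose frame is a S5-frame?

1. [](~p3 & (p3 -> ~p2)) & ~([]((p1 -> p3) -> (p3 -> p1)) -> <>[]((p1 -> p3) -> (p3 -> p1))), w0
2. [](~p3 & (p3 -> ~p2)), w0   [&-rule on 1]
3. ~([]((p1 -> p3) -> (p3 -> p1)) -> <>[]((p1 -> p3) -> (p3 -> p1))), w0   [&-rule on 1]
4. []((p1 -> p3) -> (p3 -> p1)), w0   [~->-rule on 3]
5. ~<>[]((p1 -> p3) -> (p3 -> p1)), w0   [~->-rule on 3]
6. ~p3 & (p3 -> ~p2), w0   [[]-rule on 2 via w0Rw0]
7. ~p3, w0   [&-rule on 6]
8. p3 -> ~p2, w0   [&-rule on 6]
9. (p1 -> p3) -> (p3 -> p1), w0   [[]-rule on 4 via w0Rw0]
10. ~[]((p1 -> p3) -> (p3 -> p1)), w0   [~<>-rule on 5 via w0Rw0]
11. ~p2, w0   [->-rule on 8 (branches; this branch)]
12. p3 -> p1, w0   [->-rule on 9 (branches; this branch)]
13. p1, w0   [->-rule on 12 (branches; this branch)]
14. ~((p1 -> p3) -> (p3 -> p1)), w1   [~[]-rule on 10: fresh world w1, w0Rw1]
15. p1 -> p3, w1   [~->-rule on 14]
16. ~(p3 -> p1), w1   [~->-rule on 14]
17. p3, w1   [~->-rule on 16]
18. ~p1, w1   [~->-rule on 16]
19. ~p3 & (p3 -> ~p2), w1   [[]-rule on 2 via w0Rw1]
20. ~p3, w1   [&-rule on 19]
21. p3 -> ~p2, w1   [&-rule on 19]
Accessibility: w0Rw0, w0Rw1, w1Rw0, w1Rw1
Branch closes: p3 and ~p3 both at w1.
(One branch shown.) All branches close.

Unsatisfiable (every branch closes)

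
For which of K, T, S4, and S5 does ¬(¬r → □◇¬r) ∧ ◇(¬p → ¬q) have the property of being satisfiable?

S4-tableau for the formula:
1. ¬(¬r → □◇¬r) ∧ ◇(¬p → ¬q), u
2. ¬(¬r → □◇¬r), u
3. ◇(¬p → ¬q), u
4. ¬r, u
5. ¬□◇¬r, u
6. ¬p → ¬q, v
7. ¬q, v
8. ¬◇¬r, w
9. r, w
Accessibility: uRu, uRv, uRw, vRv, wRw
Complete open branch: satisfiable in S4, hence also in K, T (this S4-model is also a K-model and a T-model).
S5-tableau for the formula:
1. ¬(¬r → □◇¬r) ∧ ◇(¬p → ¬q), u
2. ¬(¬r → □◇¬r), u
3. ◇(¬p → ¬q), u
4. ¬r, u
5. ¬□◇¬r, u
6. ¬p → ¬q, v
7. ¬q, v
8. ¬◇¬r, w
9. r, u
Accessibility: uRu, uRv, uRw, vRu, vRv, vRw, wRu, wRv, wRw
Branch closes: r and ¬r both at u.
Every branch closes (one shown): unsatisfiable in S5.

K, T, S4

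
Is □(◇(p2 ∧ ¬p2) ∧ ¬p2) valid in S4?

No, not valid

Tableau for the negation ¬□(◇(p2 ∧ ¬p2) ∧ ¬p2):
1. ¬□(◇(p2 ∧ ¬p2) ∧ ¬p2), w0
2. ¬(◇(p2 ∧ ¬p2) ∧ ¬p2), w1
3. p2, w1
Accessibility: w0Rw0, w0Rw1, w1Rw1
The negation has an open branch (countermodel exists).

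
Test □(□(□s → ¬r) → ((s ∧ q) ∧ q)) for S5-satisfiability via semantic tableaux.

1. □(□(□s → ¬r) → ((s ∧ q) ∧ q)), w0
2. □(□s → ¬r) → ((s ∧ q) ∧ q), w0   [□-rule on 1 via w0Rw0]
3. (s ∧ q) ∧ q, w0   [→-rule on 2 (branches; this branch)]
4. s ∧ q, w0   [∧-rule on 3]
5. q, w0   [∧-rule on 3]
6. s, w0   [∧-rule on 4]
Accessibility: w0Rw0

Satisfiable (open branch found)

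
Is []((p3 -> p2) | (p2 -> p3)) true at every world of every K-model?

Valid in K

Tableau for the negation ~[]((p3 -> p2) | (p2 -> p3)):
1. ~[]((p3 -> p2) | (p2 -> p3)), u
2. ~((p3 -> p2) | (p2 -> p3)), v   [~[]-rule on 1: fresh world v, uRv]
3. ~(p3 -> p2), v   [~|-rule on 2]
4. ~(p2 -> p3), v   [~|-rule on 2]
5. p3, v   [~->-rule on 3]
6. ~p2, v   [~->-rule on 3]
7. p2, v   [~->-rule on 4]
8. ~p3, v   [~->-rule on 4]
Accessibility: uRv
Branch closes: p2 and ~p2 both at v.
Every branch of the negation's tableau closes; the branch above is one of them.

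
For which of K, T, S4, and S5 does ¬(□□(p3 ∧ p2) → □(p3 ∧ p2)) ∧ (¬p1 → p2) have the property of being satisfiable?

K-tableau for the formula:
1. ¬(□□(p3 ∧ p2) → □(p3 ∧ p2)) ∧ (¬p1 → p2), w0
2. ¬(□□(p3 ∧ p2) → □(p3 ∧ p2)), w0
3. ¬p1 → p2, w0
4. □□(p3 ∧ p2), w0
5. ¬□(p3 ∧ p2), w0
6. p2, w0
7. ¬(p3 ∧ p2), w1
8. □(p3 ∧ p2), w1
9. ¬p2, w1
Accessibility: w0Rw1
Complete open branch: satisfiable in K.
T-tableau for the formula:
1. ¬(□□(p3 ∧ p2) → □(p3 ∧ p2)) ∧ (¬p1 → p2), w0
2. ¬(□□(p3 ∧ p2) → □(p3 ∧ p2)), w0
3. ¬p1 → p2, w0
4. □□(p3 ∧ p2), w0
5. ¬□(p3 ∧ p2), w0
6. □(p3 ∧ p2), w0
7. p3 ∧ p2, w0
8. p3, w0
9. p2, w0
10. ¬(p3 ∧ p2), w1
11. □(p3 ∧ p2), w1
12. p3 ∧ p2, w1
13. p3, w1
14. p2, w1
15. ¬p2, w1
Accessibility: w0Rw0, w0Rw1, w1Rw1
Branch closes: p2 and ¬p2 both at w1.
Every branch closes (one shown): unsatisfiable in T, hence also in S4, S5 (every S4/S5-frame is a T-frame).

K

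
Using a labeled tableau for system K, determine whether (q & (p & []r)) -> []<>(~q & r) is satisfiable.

Satisfiable (open branch found)

1. (q & (p & []r)) -> []<>(~q & r), 0
2. []<>(~q & r), 0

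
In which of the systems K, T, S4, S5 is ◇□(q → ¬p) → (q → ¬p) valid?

S4-tableau for the negation ¬(◇□(q → ¬p) → (q → ¬p)):
1. ¬(◇□(q → ¬p) → (q → ¬p)), 0
2. ◇□(q → ¬p), 0   [¬→-rule on 1]
3. ¬(q → ¬p), 0   [¬→-rule on 1]
4. q, 0   [¬→-rule on 3]
5. p, 0   [¬→-rule on 3]
6. □(q → ¬p), 1   [◇-rule on 2: fresh world 1, 0R1]
7. q → ¬p, 1   [□-rule on 6 via 1R1]
8. ¬p, 1   [→-rule on 7 (branches; this branch)]
Accessibility: 0R0, 0R1, 1R1
Complete open branch: countermodel on an S4-frame, so not valid in S4, nor in K, T (the same frame is also a K-frame and a T-frame).
S5-tableau for the negation ¬(◇□(q → ¬p) → (q → ¬p)):
1. ¬(◇□(q → ¬p) → (q → ¬p)), 0
2. ◇□(q → ¬p), 0   [¬→-rule on 1]
3. ¬(q → ¬p), 0   [¬→-rule on 1]
4. q, 0   [¬→-rule on 3]
5. p, 0   [¬→-rule on 3]
6. □(q → ¬p), 1   [◇-rule on 2: fresh world 1, 0R1]
7. q → ¬p, 0   [□-rule on 6 via 1R0]
8. q → ¬p, 1   [□-rule on 6 via 1R1]
9. ¬p, 0   [→-rule on 7 (branches; this branch)]
Accessibility: 0R0, 0R1, 1R0, 1R1
Branch closes: p and ¬p both at 0.
Every branch closes (one shown): valid in S5.

S5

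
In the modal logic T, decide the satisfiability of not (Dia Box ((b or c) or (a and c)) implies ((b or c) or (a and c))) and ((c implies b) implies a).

1. not (Dia Box ((b or c) or (a and c)) implies ((b or c) or (a and c))) and ((c implies b) implies a), u
2. not (Dia Box ((b or c) or (a and c)) implies ((b or c) or (a and c))), u   [and-rule on 1]
3. (c implies b) implies a, u   [and-rule on 1]
4. Dia Box ((b or c) or (a and c)), u   [neg-implies-rule on 2]
5. not ((b or c) or (a and c)), u   [neg-implies-rule on 2]
6. not (b or c), u   [neg-or-rule on 5]
7. not (a and c), u   [neg-or-rule on 5]
8. not b, u   [neg-or-rule on 6]
9. not c, u   [neg-or-rule on 6]
10. a, u   [implies-rule on 3 (branches; this branch)]
11. Box ((b or c) or (a and c)), v   [Dia-rule on 4: fresh world v, uRv]
12. (b or c) or (a and c), v   [Box-rule on 11 via vRv]
13. a and c, v   [or-rule on 12 (branches; this branch)]
14. a, v   [and-rule on 13]
15. c, v   [and-rule on 13]
Accessibility: uRu, uRv, vRv

Satisfiable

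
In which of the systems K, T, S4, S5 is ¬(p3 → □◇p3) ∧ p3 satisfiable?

S4-tableau for the formula:
1. ¬(p3 → □◇p3) ∧ p3, u
2. ¬(p3 → □◇p3), u
3. p3, u
4. ¬□◇p3, u
5. ¬◇p3, v
6. ¬p3, v
Accessibility: uRu, uRv, vRv
Complete open branch: satisfiable in S4, hence also in K, T (this S4-model is also a K-model and a T-model).
S5-tableau for the formula:
1. ¬(p3 → □◇p3) ∧ p3, u
2. ¬(p3 → □◇p3), u
3. p3, u
4. ¬□◇p3, u
5. ¬◇p3, v
6. ¬p3, u
Accessibility: uRu, uRv, vRu, vRv
Branch closes: p3 and ¬p3 both at u.
Every branch closes (one shown): unsatisfiable in S5.

K, T, S4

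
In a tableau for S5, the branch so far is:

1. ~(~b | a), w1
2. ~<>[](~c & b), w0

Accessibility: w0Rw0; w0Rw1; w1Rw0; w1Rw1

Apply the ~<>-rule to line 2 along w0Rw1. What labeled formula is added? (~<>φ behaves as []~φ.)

~<>φ behaves as []~φ: propagate the negated body to each accessible world.

~[](~c & b), w1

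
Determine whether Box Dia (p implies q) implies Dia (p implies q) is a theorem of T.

Valid

Tableau for the negation not (Box Dia (p implies q) implies Dia (p implies q)):
1. not (Box Dia (p implies q) implies Dia (p implies q)), 0
2. Box Dia (p implies q), 0   [neg-implies-rule on 1]
3. not Dia (p implies q), 0   [neg-implies-rule on 1]
4. Dia (p implies q), 0   [Box-rule on 2 via 0R0]
5. not (p implies q), 0   [neg-Dia-rule on 3 via 0R0]
6. p, 0   [neg-implies-rule on 5]
7. not q, 0   [neg-implies-rule on 5]
8. p implies q, 1   [Dia-rule on 4: fresh world 1, 0R1]
9. Dia (p implies q), 1   [Box-rule on 2 via 0R1]
10. not (p implies q), 1   [neg-Dia-rule on 3 via 0R1]
11. p, 1   [neg-implies-rule on 10]
12. not q, 1   [neg-implies-rule on 10]
13. q, 1   [implies-rule on 8 (branches; this branch)]
Accessibility: 0R0, 0R1, 1R1
Branch closes: q and not q both at 1.
All branches of the negation close; one closing branch shown above.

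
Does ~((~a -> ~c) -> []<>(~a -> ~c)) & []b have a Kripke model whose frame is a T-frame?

Yes, satisfiable

1. ~((~a -> ~c) -> []<>(~a -> ~c)) & []b, u
2. ~((~a -> ~c) -> []<>(~a -> ~c)), u
3. []b, u
4. ~a -> ~c, u
5. ~[]<>(~a -> ~c), u
6. b, u
7. ~c, u
8. ~<>(~a -> ~c), v
9. b, v
10. ~(~a -> ~c), v
11. ~a, v
12. c, v
Accessibility: uRu, uRv, vRv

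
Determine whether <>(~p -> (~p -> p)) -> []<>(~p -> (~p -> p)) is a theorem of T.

Tableau for the negation ~(<>(~p -> (~p -> p)) -> []<>(~p -> (~p -> p))):
1. ~(<>(~p -> (~p -> p)) -> []<>(~p -> (~p -> p))), u
2. <>(~p -> (~p -> p)), u
3. ~[]<>(~p -> (~p -> p)), u
4. ~p -> (~p -> p), v
5. ~p -> p, v
6. p, v
7. ~<>(~p -> (~p -> p)), w
8. ~(~p -> (~p -> p)), w
9. ~p, w
10. ~(~p -> p), w
Accessibility: uRu, uRv, uRw, vRv, wRw
The negation has an open branch (countermodel exists).

Invalid (countermodel exists)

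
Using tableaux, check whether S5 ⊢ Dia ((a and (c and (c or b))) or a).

Tableau for the negation not Dia ((a and (c and (c or b))) or a):
1. not Dia ((a and (c and (c or b))) or a), 0
2. not ((a and (c and (c or b))) or a), 0
3. not (a and (c and (c or b))), 0
4. not a, 0
5. not (c and (c or b)), 0
6. not (c or b), 0
7. not c, 0
8. not b, 0
Accessibility: 0R0
The negation has an open branch (countermodel exists).

Not valid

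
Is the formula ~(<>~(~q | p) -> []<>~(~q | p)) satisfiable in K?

Yes, satisfiable

1. ~(<>~(~q | p) -> []<>~(~q | p)), w0
2. <>~(~q | p), w0   [~->-rule on 1]
3. ~[]<>~(~q | p), w0   [~->-rule on 1]
4. ~(~q | p), w1   [<>-rule on 2: fresh world w1, w0Rw1]
5. q, w1   [~|-rule on 4]
6. ~p, w1   [~|-rule on 4]
7. ~<>~(~q | p), w2   [~[]-rule on 3: fresh world w2, w0Rw2]
Accessibility: w0Rw1, w0Rw2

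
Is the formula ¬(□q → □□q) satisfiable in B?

1. ¬(□q → □□q), u
2. □q, u   [¬→-rule on 1]
3. ¬□□q, u   [¬→-rule on 1]
4. q, u   [□-rule on 2 via uRu]
5. ¬□q, v   [¬□-rule on 3: fresh world v, uRv]
6. q, v   [□-rule on 2 via uRv]
7. ¬q, w   [¬□-rule on 5: fresh world w, vRw]
Accessibility: uRu, uRv, vRu, vRv, vRw, wRv, wRw

Yes, satisfiable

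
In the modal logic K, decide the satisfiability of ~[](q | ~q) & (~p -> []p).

1. ~[](q | ~q) & (~p -> []p), u
2. ~[](q | ~q), u
3. ~p -> []p, u
4. []p, u
5. ~(q | ~q), v
6. ~q, v
7. q, v
Accessibility: uRv
Branch closes: q and ~q both at v.
Every branch closes; the branch above is one of them.

Unsatisfiable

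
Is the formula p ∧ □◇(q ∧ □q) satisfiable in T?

1. p ∧ □◇(q ∧ □q), 0
2. p, 0
3. □◇(q ∧ □q), 0
4. ◇(q ∧ □q), 0
5. q ∧ □q, 1
6. q, 1
7. □q, 1
8. ◇(q ∧ □q), 1
9. q ∧ □q, 2
10. q, 2
11. □q, 2
Accessibility: 0R0, 0R1, 1R1, 1R2, 2R2

Yes, satisfiable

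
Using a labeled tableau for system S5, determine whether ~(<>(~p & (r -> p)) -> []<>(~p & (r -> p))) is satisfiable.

Unsatisfiable

1. ~(<>(~p & (r -> p)) -> []<>(~p & (r -> p))), u
2. <>(~p & (r -> p)), u
3. ~[]<>(~p & (r -> p)), u
4. ~p & (r -> p), v
5. ~p, v
6. r -> p, v
7. ~r, v
8. ~<>(~p & (r -> p)), w
9. ~(~p & (r -> p)), u
10. ~(~p & (r -> p)), v
11. ~(~p & (r -> p)), w
12. ~(r -> p), u
13. r, u
14. ~p, u
15. ~(r -> p), v
16. r, v
Accessibility: uRu, uRv, uRw, vRu, vRv, vRw, wRu, wRv, wRw
Branch closes: r and ~r both at v.
All branches of the tableau close; one closing branch shown above.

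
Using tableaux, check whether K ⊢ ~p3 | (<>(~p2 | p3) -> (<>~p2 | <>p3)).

Tableau for the negation ~(~p3 | (<>(~p2 | p3) -> (<>~p2 | <>p3))):
1. ~(~p3 | (<>(~p2 | p3) -> (<>~p2 | <>p3))), 0
2. p3, 0   [~|-rule on 1]
3. ~(<>(~p2 | p3) -> (<>~p2 | <>p3)), 0   [~|-rule on 1]
4. <>(~p2 | p3), 0   [~->-rule on 3]
5. ~(<>~p2 | <>p3), 0   [~->-rule on 3]
6. ~<>~p2, 0   [~|-rule on 5]
7. ~<>p3, 0   [~|-rule on 5]
8. ~p2 | p3, 1   [<>-rule on 4: fresh world 1, 0R1]
9. p2, 1   [~<>-rule on 6 via 0R1]
10. ~p3, 1   [~<>-rule on 7 via 0R1]
11. p3, 1   [|-rule on 8 (branches; this branch)]
Accessibility: 0R1
Branch closes: p3 and ~p3 both at 1.
All branches of the negation close; one closing branch shown above.

Yes, valid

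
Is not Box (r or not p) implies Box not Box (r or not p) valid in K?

Invalid (countermodel exists)

Tableau for the negation not (not Box (r or not p) implies Box not Box (r or not p)):
1. not (not Box (r or not p) implies Box not Box (r or not p)), w0
2. not Box (r or not p), w0
3. not Box not Box (r or not p), w0
4. not (r or not p), w1
5. not r, w1
6. p, w1
7. Box (r or not p), w2
Accessibility: w0Rw1, w0Rw2
The negation has an open branch (countermodel exists).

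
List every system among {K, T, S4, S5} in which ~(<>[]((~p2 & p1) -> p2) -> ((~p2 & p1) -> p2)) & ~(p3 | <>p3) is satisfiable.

K, T, S4

S4-tableau for the formula:
1. ~(<>[]((~p2 & p1) -> p2) -> ((~p2 & p1) -> p2)) & ~(p3 | <>p3), 0
2. ~(<>[]((~p2 & p1) -> p2) -> ((~p2 & p1) -> p2)), 0
3. ~(p3 | <>p3), 0
4. <>[]((~p2 & p1) -> p2), 0
5. ~((~p2 & p1) -> p2), 0
6. ~p3, 0
7. ~<>p3, 0
8. ~p2 & p1, 0
9. ~p2, 0
10. p1, 0
11. []((~p2 & p1) -> p2), 1
12. ~p3, 1
13. (~p2 & p1) -> p2, 1
14. p2, 1
Accessibility: 0R0, 0R1, 1R1
Complete open branch: satisfiable in S4, hence also in K, T (this S4-model is also a K-model and a T-model).
S5-tableau for the formula:
1. ~(<>[]((~p2 & p1) -> p2) -> ((~p2 & p1) -> p2)) & ~(p3 | <>p3), 0
2. ~(<>[]((~p2 & p1) -> p2) -> ((~p2 & p1) -> p2)), 0
3. ~(p3 | <>p3), 0
4. <>[]((~p2 & p1) -> p2), 0
5. ~((~p2 & p1) -> p2), 0
6. ~p3, 0
7. ~<>p3, 0
8. ~p2 & p1, 0
9. ~p2, 0
10. p1, 0
11. []((~p2 & p1) -> p2), 1
12. ~p3, 1
13. (~p2 & p1) -> p2, 0
14. (~p2 & p1) -> p2, 1
15. ~(~p2 & p1), 0
16. p2, 1
17. ~p1, 0
Accessibility: 0R0, 0R1, 1R0, 1R1
Branch closes: p1 and ~p1 both at 0.
Every branch closes (one shown): unsatisfiable in S5.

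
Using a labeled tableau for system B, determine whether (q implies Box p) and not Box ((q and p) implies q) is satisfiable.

Unsatisfiable (every branch closes)

1. (q implies Box p) and not Box ((q and p) implies q), w0
2. q implies Box p, w0
3. not Box ((q and p) implies q), w0
4. Box p, w0
5. p, w0
6. not ((q and p) implies q), w1
7. q and p, w1
8. not q, w1
9. q, w1
10. p, w1
Accessibility: w0Rw0, w0Rw1, w1Rw0, w1Rw1
Branch closes: q and not q both at w1.
All branches of the tableau close; one closing branch shown above.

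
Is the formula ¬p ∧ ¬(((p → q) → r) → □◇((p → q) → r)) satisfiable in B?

Unsatisfiable

1. ¬p ∧ ¬(((p → q) → r) → □◇((p → q) → r)), 0
2. ¬p, 0
3. ¬(((p → q) → r) → □◇((p → q) → r)), 0
4. (p → q) → r, 0
5. ¬□◇((p → q) → r), 0
6. r, 0
7. ¬◇((p → q) → r), 1
8. ¬((p → q) → r), 0
9. p → q, 0
10. ¬r, 0
Accessibility: 0R0, 0R1, 1R0, 1R1
Branch closes: r and ¬r both at 0.
Every branch closes; the branch above is one of them.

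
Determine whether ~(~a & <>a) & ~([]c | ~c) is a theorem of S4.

Tableau for the negation ~(~(~a & <>a) & ~([]c | ~c)):
1. ~(~(~a & <>a) & ~([]c | ~c)), 0
2. []c | ~c, 0
3. ~c, 0
Accessibility: 0R0
The negation has an open branch (countermodel exists).

Invalid (countermodel exists)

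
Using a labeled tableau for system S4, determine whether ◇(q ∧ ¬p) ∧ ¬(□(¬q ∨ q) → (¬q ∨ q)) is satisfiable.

1. ◇(q ∧ ¬p) ∧ ¬(□(¬q ∨ q) → (¬q ∨ q)), u
2. ◇(q ∧ ¬p), u   [∧-rule on 1]
3. ¬(□(¬q ∨ q) → (¬q ∨ q)), u   [∧-rule on 1]
4. □(¬q ∨ q), u   [¬→-rule on 3]
5. ¬(¬q ∨ q), u   [¬→-rule on 3]
6. q, u   [¬∨-rule on 5]
7. ¬q, u   [¬∨-rule on 5]
Accessibility: uRu
Branch closes: q and ¬q both at u.
(One branch shown.) All branches close.

Unsatisfiable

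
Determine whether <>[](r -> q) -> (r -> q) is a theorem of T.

Invalid (countermodel exists)

Tableau for the negation ~(<>[](r -> q) -> (r -> q)):
1. ~(<>[](r -> q) -> (r -> q)), u
2. <>[](r -> q), u
3. ~(r -> q), u
4. r, u
5. ~q, u
6. [](r -> q), v
7. r -> q, v
8. q, v
Accessibility: uRu, uRv, vRv
The negation has an open branch (countermodel exists).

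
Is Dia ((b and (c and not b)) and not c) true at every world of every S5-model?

Not valid

Tableau for the negation not Dia ((b and (c and not b)) and not c):
1. not Dia ((b and (c and not b)) and not c), u
2. not ((b and (c and not b)) and not c), u   [neg-Dia-rule on 1 via uRu]
3. c, u   [neg-and-rule on 2 (branches; this branch)]
Accessibility: uRu
The negation has an open branch (countermodel exists).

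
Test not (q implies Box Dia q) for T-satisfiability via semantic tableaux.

Satisfiable (open branch found)

1. not (q implies Box Dia q), w0
2. q, w0
3. not Box Dia q, w0
4. not Dia q, w1
5. not q, w1
Accessibility: w0Rw0, w0Rw1, w1Rw1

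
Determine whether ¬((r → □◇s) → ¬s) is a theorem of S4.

Tableau for the negation (r → □◇s) → ¬s:
1. (r → □◇s) → ¬s, u
2. ¬s, u   [→-rule on 1 (branches; this branch)]
Accessibility: uRu
The negation has an open branch (countermodel exists).

No, not valid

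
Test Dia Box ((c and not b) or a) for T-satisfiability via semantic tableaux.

Satisfiable (open branch found)

1. Dia Box ((c and not b) or a), w0
2. Box ((c and not b) or a), w1   [Dia-rule on 1: fresh world w1, w0Rw1]
3. (c and not b) or a, w1   [Box-rule on 2 via w1Rw1]
4. a, w1   [or-rule on 3 (branches; this branch)]
Accessibility: w0Rw0, w0Rw1, w1Rw1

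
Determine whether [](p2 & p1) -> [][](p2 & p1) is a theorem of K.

Invalid (countermodel exists)

Tableau for the negation ~([](p2 & p1) -> [][](p2 & p1)):
1. ~([](p2 & p1) -> [][](p2 & p1)), w0
2. [](p2 & p1), w0
3. ~[][](p2 & p1), w0
4. ~[](p2 & p1), w1
5. p2 & p1, w1
6. p2, w1
7. p1, w1
8. ~(p2 & p1), w2
9. ~p1, w2
Accessibility: w0Rw1, w1Rw2
The negation has an open branch (countermodel exists).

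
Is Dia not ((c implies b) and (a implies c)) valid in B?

Tableau for the negation not Dia not ((c implies b) and (a implies c)):
1. not Dia not ((c implies b) and (a implies c)), w0
2. (c implies b) and (a implies c), w0   [neg-Dia-rule on 1 via w0Rw0]
3. c implies b, w0   [and-rule on 2]
4. a implies c, w0   [and-rule on 2]
5. b, w0   [implies-rule on 3 (branches; this branch)]
6. c, w0   [implies-rule on 4 (branches; this branch)]
Accessibility: w0Rw0
The negation has an open branch (countermodel exists).

No, not valid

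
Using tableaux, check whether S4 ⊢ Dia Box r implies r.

Invalid (countermodel exists)

Tableau for the negation not (Dia Box r implies r):
1. not (Dia Box r implies r), w0
2. Dia Box r, w0   [neg-implies-rule on 1]
3. not r, w0   [neg-implies-rule on 1]
4. Box r, w1   [Dia-rule on 2: fresh world w1, w0Rw1]
5. r, w1   [Box-rule on 4 via w1Rw1]
Accessibility: w0Rw0, w0Rw1, w1Rw1
The negation has an open branch (countermodel exists).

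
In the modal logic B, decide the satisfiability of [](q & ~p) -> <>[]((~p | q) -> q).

Satisfiable

1. [](q & ~p) -> <>[]((~p | q) -> q), u
2. <>[]((~p | q) -> q), u
3. []((~p | q) -> q), v
4. (~p | q) -> q, u
5. (~p | q) -> q, v
6. q, u
7. q, v
Accessibility: uRu, uRv, vRu, vRv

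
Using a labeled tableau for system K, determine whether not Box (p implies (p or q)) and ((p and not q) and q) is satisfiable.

Unsatisfiable

1. not Box (p implies (p or q)) and ((p and not q) and q), 0
2. not Box (p implies (p or q)), 0   [and-rule on 1]
3. (p and not q) and q, 0   [and-rule on 1]
4. p and not q, 0   [and-rule on 3]
5. q, 0   [and-rule on 3]
6. p, 0   [and-rule on 4]
7. not q, 0   [and-rule on 4]
Branch closes: q and not q both at 0.
Every branch closes; the branch above is one of them.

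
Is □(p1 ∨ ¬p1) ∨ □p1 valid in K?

Valid

Tableau for the negation ¬(□(p1 ∨ ¬p1) ∨ □p1):
1. ¬(□(p1 ∨ ¬p1) ∨ □p1), w0
2. ¬□(p1 ∨ ¬p1), w0   [¬∨-rule on 1]
3. ¬□p1, w0   [¬∨-rule on 1]
4. ¬(p1 ∨ ¬p1), w1   [¬□-rule on 2: fresh world w1, w0Rw1]
5. ¬p1, w1   [¬∨-rule on 4]
6. p1, w1   [¬∨-rule on 4]
Accessibility: w0Rw1
Branch closes: p1 and ¬p1 both at w1.
All branches of the negation close; one closing branch shown above.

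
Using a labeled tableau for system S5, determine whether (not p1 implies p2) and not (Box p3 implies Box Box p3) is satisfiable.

1. (not p1 implies p2) and not (Box p3 implies Box Box p3), 0
2. not p1 implies p2, 0
3. not (Box p3 implies Box Box p3), 0
4. Box p3, 0
5. not Box Box p3, 0
6. p3, 0
7. p2, 0
8. not Box p3, 1
9. p3, 1
10. not p3, 2
11. p3, 2
Accessibility: 0R0, 0R1, 0R2, 1R0, 1R1, 1R2, 2R0, 2R1, 2R2
Branch closes: p3 and not p3 both at 2.
(One branch shown.) All branches close.

Unsatisfiable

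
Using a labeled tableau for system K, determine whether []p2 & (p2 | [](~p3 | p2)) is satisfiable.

Satisfiable

1. []p2 & (p2 | [](~p3 | p2)), 0
2. []p2, 0
3. p2 | [](~p3 | p2), 0
4. [](~p3 | p2), 0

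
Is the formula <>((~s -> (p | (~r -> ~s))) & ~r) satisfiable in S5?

1. <>((~s -> (p | (~r -> ~s))) & ~r), u
2. (~s -> (p | (~r -> ~s))) & ~r, v
3. ~s -> (p | (~r -> ~s)), v
4. ~r, v
5. p | (~r -> ~s), v
6. ~r -> ~s, v
7. ~s, v
Accessibility: uRu, uRv, vRu, vRv

Satisfiable (open branch found)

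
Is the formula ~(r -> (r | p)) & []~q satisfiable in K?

1. ~(r -> (r | p)) & []~q, u
2. ~(r -> (r | p)), u
3. []~q, u
4. r, u
5. ~(r | p), u
6. ~r, u
7. ~p, u
Branch closes: r and ~r both at u.
Every branch closes; the branch above is one of them.

Unsatisfiable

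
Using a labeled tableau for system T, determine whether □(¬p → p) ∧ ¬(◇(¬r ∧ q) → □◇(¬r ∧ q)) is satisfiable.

Satisfiable (open branch found)

1. □(¬p → p) ∧ ¬(◇(¬r ∧ q) → □◇(¬r ∧ q)), 0
2. □(¬p → p), 0
3. ¬(◇(¬r ∧ q) → □◇(¬r ∧ q)), 0
4. ◇(¬r ∧ q), 0
5. ¬□◇(¬r ∧ q), 0
6. ¬p → p, 0
7. p, 0
8. ¬r ∧ q, 1
9. ¬r, 1
10. q, 1
11. ¬p → p, 1
12. p, 1
13. ¬◇(¬r ∧ q), 2
14. ¬p → p, 2
15. ¬(¬r ∧ q), 2
16. p, 2
17. ¬q, 2
Accessibility: 0R0, 0R1, 0R2, 1R1, 2R2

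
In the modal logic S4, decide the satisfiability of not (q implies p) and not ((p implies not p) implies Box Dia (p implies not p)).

Yes, satisfiable

1. not (q implies p) and not ((p implies not p) implies Box Dia (p implies not p)), 0
2. not (q implies p), 0   [and-rule on 1]
3. not ((p implies not p) implies Box Dia (p implies not p)), 0   [and-rule on 1]
4. q, 0   [neg-implies-rule on 2]
5. not p, 0   [neg-implies-rule on 2]
6. p implies not p, 0   [neg-implies-rule on 3]
7. not Box Dia (p implies not p), 0   [neg-implies-rule on 3]
8. not Dia (p implies not p), 1   [neg-Box-rule on 7: fresh world 1, 0R1]
9. not (p implies not p), 1   [neg-Dia-rule on 8 via 1R1]
10. p, 1   [neg-implies-rule on 9]
Accessibility: 0R0, 0R1, 1R1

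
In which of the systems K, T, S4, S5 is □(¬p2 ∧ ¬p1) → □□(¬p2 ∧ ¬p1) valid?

S4-tableau for the negation ¬(□(¬p2 ∧ ¬p1) → □□(¬p2 ∧ ¬p1)):
1. ¬(□(¬p2 ∧ ¬p1) → □□(¬p2 ∧ ¬p1)), 0
2. □(¬p2 ∧ ¬p1), 0
3. ¬□□(¬p2 ∧ ¬p1), 0
4. ¬p2 ∧ ¬p1, 0
5. ¬p2, 0
6. ¬p1, 0
7. ¬□(¬p2 ∧ ¬p1), 1
8. ¬p2 ∧ ¬p1, 1
9. ¬p2, 1
10. ¬p1, 1
11. ¬(¬p2 ∧ ¬p1), 2
12. ¬p2 ∧ ¬p1, 2
13. ¬p2, 2
14. ¬p1, 2
15. p1, 2
Accessibility: 0R0, 0R1, 0R2, 1R1, 1R2, 2R2
Branch closes: p1 and ¬p1 both at 2.
Every branch closes (one shown): valid in S4, hence also in S5 (every theorem of S4 is a theorem of S5).
T-tableau for the negation ¬(□(¬p2 ∧ ¬p1) → □□(¬p2 ∧ ¬p1)):
1. ¬(□(¬p2 ∧ ¬p1) → □□(¬p2 ∧ ¬p1)), 0
2. □(¬p2 ∧ ¬p1), 0
3. ¬□□(¬p2 ∧ ¬p1), 0
4. ¬p2 ∧ ¬p1, 0
5. ¬p2, 0
6. ¬p1, 0
7. ¬□(¬p2 ∧ ¬p1), 1
8. ¬p2 ∧ ¬p1, 1
9. ¬p2, 1
10. ¬p1, 1
11. ¬(¬p2 ∧ ¬p1), 2
12. p1, 2
Accessibility: 0R0, 0R1, 1R1, 1R2, 2R2
Complete open branch: countermodel on a T-frame, so not valid in T, nor in K (the same frame is also a K-frame).

S4, S5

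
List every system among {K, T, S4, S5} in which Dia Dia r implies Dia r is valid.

S4, S5

S4-tableau for the negation not (Dia Dia r implies Dia r):
1. not (Dia Dia r implies Dia r), 0
2. Dia Dia r, 0   [neg-implies-rule on 1]
3. not Dia r, 0   [neg-implies-rule on 1]
4. not r, 0   [neg-Dia-rule on 3 via 0R0]
5. Dia r, 1   [Dia-rule on 2: fresh world 1, 0R1]
6. not r, 1   [neg-Dia-rule on 3 via 0R1]
7. r, 2   [Dia-rule on 5: fresh world 2, 1R2]
8. not r, 2   [neg-Dia-rule on 3 via 0R2]
Accessibility: 0R0, 0R1, 0R2, 1R1, 1R2, 2R2
Branch closes: r and not r both at 2.
Every branch closes (one shown): valid in S4, hence also in S5 (every theorem of S4 is a theorem of S5).
T-tableau for the negation not (Dia Dia r implies Dia r):
1. not (Dia Dia r implies Dia r), 0
2. Dia Dia r, 0   [neg-implies-rule on 1]
3. not Dia r, 0   [neg-implies-rule on 1]
4. not r, 0   [neg-Dia-rule on 3 via 0R0]
5. Dia r, 1   [Dia-rule on 2: fresh world 1, 0R1]
6. not r, 1   [neg-Dia-rule on 3 via 0R1]
7. r, 2   [Dia-rule on 5: fresh world 2, 1R2]
Accessibility: 0R0, 0R1, 1R1, 1R2, 2R2
Complete open branch: countermodel on a T-frame, so not valid in T, nor in K (the same frame is also a K-frame).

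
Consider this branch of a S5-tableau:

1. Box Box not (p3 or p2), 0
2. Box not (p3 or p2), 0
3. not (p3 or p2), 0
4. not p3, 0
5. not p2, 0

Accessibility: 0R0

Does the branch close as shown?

No world carries both an atom and its negation.

Open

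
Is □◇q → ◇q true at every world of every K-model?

Not valid

Tableau for the negation ¬(□◇q → ◇q):
1. ¬(□◇q → ◇q), w0
2. □◇q, w0
3. ¬◇q, w0
The negation has an open branch (countermodel exists).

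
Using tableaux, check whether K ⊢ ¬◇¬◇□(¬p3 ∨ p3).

Invalid (countermodel exists)

Tableau for the negation ◇¬◇□(¬p3 ∨ p3):
1. ◇¬◇□(¬p3 ∨ p3), u
2. ¬◇□(¬p3 ∨ p3), v
Accessibility: uRv
The negation has an open branch (countermodel exists).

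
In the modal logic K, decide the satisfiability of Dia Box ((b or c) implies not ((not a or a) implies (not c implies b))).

Satisfiable (open branch found)

1. Dia Box ((b or c) implies not ((not a or a) implies (not c implies b))), 0
2. Box ((b or c) implies not ((not a or a) implies (not c implies b))), 1   [Dia-rule on 1: fresh world 1, 0R1]
Accessibility: 0R1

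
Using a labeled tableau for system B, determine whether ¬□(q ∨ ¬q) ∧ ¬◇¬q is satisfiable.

No, unsatisfiable

1. ¬□(q ∨ ¬q) ∧ ¬◇¬q, 0
2. ¬□(q ∨ ¬q), 0
3. ¬◇¬q, 0
4. q, 0
5. ¬(q ∨ ¬q), 1
6. ¬q, 1
7. q, 1
Accessibility: 0R0, 0R1, 1R0, 1R1
Branch closes: q and ¬q both at 1.
Every branch closes; the branch above is one of them.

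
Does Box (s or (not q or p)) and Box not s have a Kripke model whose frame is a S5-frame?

1. Box (s or (not q or p)) and Box not s, w0
2. Box (s or (not q or p)), w0
3. Box not s, w0
4. s or (not q or p), w0
5. not s, w0
6. not q or p, w0
7. p, w0
Accessibility: w0Rw0

Satisfiable (open branch found)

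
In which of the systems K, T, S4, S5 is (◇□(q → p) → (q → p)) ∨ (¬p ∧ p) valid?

S5

S4-tableau for the negation ¬((◇□(q → p) → (q → p)) ∨ (¬p ∧ p)):
1. ¬((◇□(q → p) → (q → p)) ∨ (¬p ∧ p)), w0
2. ¬(◇□(q → p) → (q → p)), w0
3. ¬(¬p ∧ p), w0
4. ◇□(q → p), w0
5. ¬(q → p), w0
6. q, w0
7. ¬p, w0
8. □(q → p), w1
9. q → p, w1
10. p, w1
Accessibility: w0Rw0, w0Rw1, w1Rw1
Complete open branch: countermodel on an S4-frame, so not valid in S4, nor in K, T (the same frame is also a K-frame and a T-frame).
S5-tableau for the negation ¬((◇□(q → p) → (q → p)) ∨ (¬p ∧ p)):
1. ¬((◇□(q → p) → (q → p)) ∨ (¬p ∧ p)), w0
2. ¬(◇□(q → p) → (q → p)), w0
3. ¬(¬p ∧ p), w0
4. ◇□(q → p), w0
5. ¬(q → p), w0
6. q, w0
7. ¬p, w0
8. □(q → p), w1
9. q → p, w0
10. q → p, w1
11. p, w0
Accessibility: w0Rw0, w0Rw1, w1Rw0, w1Rw1
Branch closes: p and ¬p both at w0.
Every branch closes (one shown): valid in S5.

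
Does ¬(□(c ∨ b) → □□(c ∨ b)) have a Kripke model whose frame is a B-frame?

1. ¬(□(c ∨ b) → □□(c ∨ b)), 0
2. □(c ∨ b), 0   [¬→-rule on 1]
3. ¬□□(c ∨ b), 0   [¬→-rule on 1]
4. c ∨ b, 0   [□-rule on 2 via 0R0]
5. b, 0   [∨-rule on 4 (branches; this branch)]
6. ¬□(c ∨ b), 1   [¬□-rule on 3: fresh world 1, 0R1]
7. c ∨ b, 1   [□-rule on 2 via 0R1]
8. b, 1   [∨-rule on 7 (branches; this branch)]
9. ¬(c ∨ b), 2   [¬□-rule on 6: fresh world 2, 1R2]
10. ¬c, 2   [¬∨-rule on 9]
11. ¬b, 2   [¬∨-rule on 9]
Accessibility: 0R0, 0R1, 1R0, 1R1, 1R2, 2R1, 2R2

Satisfiable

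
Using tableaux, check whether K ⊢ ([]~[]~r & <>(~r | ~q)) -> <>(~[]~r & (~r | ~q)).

Valid

Tableau for the negation ~(([]~[]~r & <>(~r | ~q)) -> <>(~[]~r & (~r | ~q))):
1. ~(([]~[]~r & <>(~r | ~q)) -> <>(~[]~r & (~r | ~q))), 0
2. []~[]~r & <>(~r | ~q), 0   [~->-rule on 1]
3. ~<>(~[]~r & (~r | ~q)), 0   [~->-rule on 1]
4. []~[]~r, 0   [&-rule on 2]
5. <>(~r | ~q), 0   [&-rule on 2]
6. ~r | ~q, 1   [<>-rule on 5: fresh world 1, 0R1]
7. ~(~[]~r & (~r | ~q)), 1   [~<>-rule on 3 via 0R1]
8. ~[]~r, 1   [[]-rule on 4 via 0R1]
9. ~q, 1   [|-rule on 6 (branches; this branch)]
10. []~r, 1   [~&-rule on 7 (branches; this branch)]
11. r, 2   [~[]-rule on 8: fresh world 2, 1R2]
12. ~r, 2   [[]-rule on 10 via 1R2]
Accessibility: 0R1, 1R2
Branch closes: r and ~r both at 2.
All branches of the negation close; one closing branch shown above.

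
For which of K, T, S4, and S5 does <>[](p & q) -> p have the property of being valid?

S4-tableau for the negation ~(<>[](p & q) -> p):
1. ~(<>[](p & q) -> p), 0
2. <>[](p & q), 0   [~->-rule on 1]
3. ~p, 0   [~->-rule on 1]
4. [](p & q), 1   [<>-rule on 2: fresh world 1, 0R1]
5. p & q, 1   [[]-rule on 4 via 1R1]
6. p, 1   [&-rule on 5]
7. q, 1   [&-rule on 5]
Accessibility: 0R0, 0R1, 1R1
Complete open branch: countermodel on an S4-frame, so not valid in S4, nor in K, T (the same frame is also a K-frame and a T-frame).
S5-tableau for the negation ~(<>[](p & q) -> p):
1. ~(<>[](p & q) -> p), 0
2. <>[](p & q), 0   [~->-rule on 1]
3. ~p, 0   [~->-rule on 1]
4. [](p & q), 1   [<>-rule on 2: fresh world 1, 0R1]
5. p & q, 0   [[]-rule on 4 via 1R0]
6. p, 0   [&-rule on 5]
7. q, 0   [&-rule on 5]
Accessibility: 0R0, 0R1, 1R0, 1R1
Branch closes: p and ~p both at 0.
Every branch closes (one shown): valid in S5.

S5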